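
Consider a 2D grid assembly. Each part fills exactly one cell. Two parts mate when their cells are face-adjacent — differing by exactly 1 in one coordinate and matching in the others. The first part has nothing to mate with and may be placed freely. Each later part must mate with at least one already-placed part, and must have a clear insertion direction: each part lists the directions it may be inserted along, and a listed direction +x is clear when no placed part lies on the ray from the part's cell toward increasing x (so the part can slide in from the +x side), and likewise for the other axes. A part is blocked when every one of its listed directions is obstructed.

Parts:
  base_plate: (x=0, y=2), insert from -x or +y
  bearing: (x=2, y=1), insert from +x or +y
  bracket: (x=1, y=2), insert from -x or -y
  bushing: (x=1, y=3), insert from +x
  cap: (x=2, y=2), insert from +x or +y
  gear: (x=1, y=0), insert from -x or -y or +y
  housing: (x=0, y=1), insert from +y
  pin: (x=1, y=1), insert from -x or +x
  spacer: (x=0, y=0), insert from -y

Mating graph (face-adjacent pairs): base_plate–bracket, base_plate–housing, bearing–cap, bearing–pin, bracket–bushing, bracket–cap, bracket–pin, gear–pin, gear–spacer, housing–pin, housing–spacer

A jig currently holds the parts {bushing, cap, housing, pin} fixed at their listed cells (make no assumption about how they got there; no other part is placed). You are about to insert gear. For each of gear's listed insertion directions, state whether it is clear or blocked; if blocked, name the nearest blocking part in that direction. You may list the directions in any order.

+y: blocked by pin; -x: clear; -y: clear

-x: ray from gear(1, 0) has no placed part ⇒ clear
-y: ray from gear(1, 0) has no placed part ⇒ clear
+y: nearest on ray is pin@(1, 1) ⇒ blocked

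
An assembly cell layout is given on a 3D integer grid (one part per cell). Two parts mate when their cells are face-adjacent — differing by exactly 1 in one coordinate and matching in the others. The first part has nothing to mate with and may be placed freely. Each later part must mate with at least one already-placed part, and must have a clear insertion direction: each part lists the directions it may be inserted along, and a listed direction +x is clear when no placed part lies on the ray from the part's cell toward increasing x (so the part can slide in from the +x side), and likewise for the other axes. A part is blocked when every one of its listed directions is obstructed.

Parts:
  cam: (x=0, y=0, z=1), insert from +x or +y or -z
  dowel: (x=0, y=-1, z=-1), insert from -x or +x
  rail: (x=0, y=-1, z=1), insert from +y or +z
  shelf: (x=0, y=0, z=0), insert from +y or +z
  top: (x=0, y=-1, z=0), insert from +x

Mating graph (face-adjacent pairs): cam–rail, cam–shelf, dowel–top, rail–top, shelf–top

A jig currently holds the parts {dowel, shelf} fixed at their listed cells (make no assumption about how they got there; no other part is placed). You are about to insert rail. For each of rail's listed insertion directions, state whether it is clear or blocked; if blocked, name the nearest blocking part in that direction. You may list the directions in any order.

+y: ray from rail(0, -1, 1) has no placed part ⇒ clear
+z: ray from rail(0, -1, 1) has no placed part ⇒ clear

+y: clear; +z: clear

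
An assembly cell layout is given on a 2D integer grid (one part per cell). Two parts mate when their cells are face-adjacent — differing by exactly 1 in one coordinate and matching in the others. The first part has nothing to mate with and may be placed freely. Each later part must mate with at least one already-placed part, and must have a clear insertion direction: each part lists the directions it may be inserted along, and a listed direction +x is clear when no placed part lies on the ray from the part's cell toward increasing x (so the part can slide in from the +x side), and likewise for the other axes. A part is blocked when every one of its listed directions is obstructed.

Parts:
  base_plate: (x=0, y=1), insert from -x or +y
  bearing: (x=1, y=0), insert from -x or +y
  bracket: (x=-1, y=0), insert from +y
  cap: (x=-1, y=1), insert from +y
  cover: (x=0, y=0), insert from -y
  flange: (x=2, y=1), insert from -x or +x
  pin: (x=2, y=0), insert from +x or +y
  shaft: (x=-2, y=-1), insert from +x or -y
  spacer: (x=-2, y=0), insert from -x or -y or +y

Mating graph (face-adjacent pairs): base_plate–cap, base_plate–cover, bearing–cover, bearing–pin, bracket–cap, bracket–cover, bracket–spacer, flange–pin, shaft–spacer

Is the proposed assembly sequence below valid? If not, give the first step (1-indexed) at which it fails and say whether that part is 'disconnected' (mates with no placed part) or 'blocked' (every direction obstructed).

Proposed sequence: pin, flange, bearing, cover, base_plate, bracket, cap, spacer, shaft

1. pin@(2, 0) [+x clear] — {pin}
2. flange@(2, 1) [-x clear] — {flange, pin}
3. bearing@(1, 0) [-x clear] — {bearing, flange, pin}
4. cover@(0, 0) [-y clear] — {bearing, cover, flange, pin}
5. base_plate@(0, 1) [-x clear] — {base_plate, bearing, cover, flange, pin}
6. bracket@(-1, 0) [+y clear] — {base_plate, bearing, bracket, cover, flange, pin}
7. cap@(-1, 1) [+y clear] — {base_plate, bearing, bracket, cap, cover, flange, pin}
8. spacer@(-2, 0) [-x clear] — {base_plate, bearing, bracket, cap, cover, flange, pin, spacer}
9. shaft@(-2, -1) [+x clear] — {base_plate, bearing, bracket, cap, cover, flange, pin, shaft, spacer}

Valid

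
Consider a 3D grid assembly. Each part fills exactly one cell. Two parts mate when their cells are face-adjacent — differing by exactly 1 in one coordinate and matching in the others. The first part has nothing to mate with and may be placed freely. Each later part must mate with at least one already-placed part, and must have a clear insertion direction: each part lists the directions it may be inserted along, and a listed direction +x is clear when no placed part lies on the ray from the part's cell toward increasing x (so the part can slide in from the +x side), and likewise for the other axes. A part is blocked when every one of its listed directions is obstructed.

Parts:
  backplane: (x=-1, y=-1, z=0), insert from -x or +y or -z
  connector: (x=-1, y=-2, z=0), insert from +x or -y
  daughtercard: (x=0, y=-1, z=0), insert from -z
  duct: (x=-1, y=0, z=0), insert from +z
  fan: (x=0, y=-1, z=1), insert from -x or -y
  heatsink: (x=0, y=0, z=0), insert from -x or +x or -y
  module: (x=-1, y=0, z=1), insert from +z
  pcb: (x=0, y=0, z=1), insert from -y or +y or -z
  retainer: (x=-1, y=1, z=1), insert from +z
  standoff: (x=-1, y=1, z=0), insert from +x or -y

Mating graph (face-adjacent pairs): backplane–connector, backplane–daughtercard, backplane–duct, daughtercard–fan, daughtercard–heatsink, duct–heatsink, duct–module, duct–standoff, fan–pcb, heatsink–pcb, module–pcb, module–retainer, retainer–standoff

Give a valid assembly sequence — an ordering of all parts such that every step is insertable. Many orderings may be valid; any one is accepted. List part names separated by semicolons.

1. backplane@(-1, -1, 0) [-x clear] — {backplane}
2. daughtercard@(0, -1, 0) [-z clear] — {backplane, daughtercard}
3. fan@(0, -1, 1) [-x clear] — {backplane, daughtercard, fan}
4. pcb@(0, 0, 1) [+y clear] — {backplane, daughtercard, fan, pcb}
5. connector@(-1, -2, 0) [+x clear] — {backplane, connector, daughtercard, fan, pcb}
6. heatsink@(0, 0, 0) [-x clear] — {backplane, connector, daughtercard, fan, heatsink, pcb}
7. duct@(-1, 0, 0) [+z clear] — {backplane, connector, daughtercard, duct, fan, heatsink, pcb}
8. module@(-1, 0, 1) [+z clear] — {backplane, connector, daughtercard, duct, fan, heatsink, module, pcb}
9. retainer@(-1, 1, 1) [+z clear] — {backplane, connector, daughtercard, duct, fan, heatsink, module, pcb, retainer}
10. standoff@(-1, 1, 0) [+x clear] — {backplane, connector, daughtercard, duct, fan, heatsink, module, pcb, retainer, standoff}

backplane; daughtercard; fan; pcb; connector; heatsink; duct; module; retainer; standoff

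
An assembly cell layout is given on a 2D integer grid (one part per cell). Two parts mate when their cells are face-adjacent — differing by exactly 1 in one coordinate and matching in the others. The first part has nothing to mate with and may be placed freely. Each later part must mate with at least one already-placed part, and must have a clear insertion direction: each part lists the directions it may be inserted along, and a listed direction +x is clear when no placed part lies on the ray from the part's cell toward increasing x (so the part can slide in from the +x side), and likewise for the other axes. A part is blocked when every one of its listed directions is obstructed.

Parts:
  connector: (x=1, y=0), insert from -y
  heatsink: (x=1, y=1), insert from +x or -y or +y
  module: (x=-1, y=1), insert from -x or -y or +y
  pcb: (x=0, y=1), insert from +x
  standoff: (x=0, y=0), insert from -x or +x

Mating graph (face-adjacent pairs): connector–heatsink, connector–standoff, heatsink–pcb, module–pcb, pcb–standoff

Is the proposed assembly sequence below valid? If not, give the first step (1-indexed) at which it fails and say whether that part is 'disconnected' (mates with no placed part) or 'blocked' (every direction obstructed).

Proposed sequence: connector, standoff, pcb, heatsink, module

1. connector@(1, 0) [-y clear] — {connector}
2. standoff@(0, 0) [-x clear] — {connector, standoff}
3. pcb@(0, 1) [+x clear] — {connector, pcb, standoff}
4. heatsink@(1, 1) [+x clear] — {connector, heatsink, pcb, standoff}
5. module@(-1, 1) [-x clear] — {connector, heatsink, module, pcb, standoff}

Valid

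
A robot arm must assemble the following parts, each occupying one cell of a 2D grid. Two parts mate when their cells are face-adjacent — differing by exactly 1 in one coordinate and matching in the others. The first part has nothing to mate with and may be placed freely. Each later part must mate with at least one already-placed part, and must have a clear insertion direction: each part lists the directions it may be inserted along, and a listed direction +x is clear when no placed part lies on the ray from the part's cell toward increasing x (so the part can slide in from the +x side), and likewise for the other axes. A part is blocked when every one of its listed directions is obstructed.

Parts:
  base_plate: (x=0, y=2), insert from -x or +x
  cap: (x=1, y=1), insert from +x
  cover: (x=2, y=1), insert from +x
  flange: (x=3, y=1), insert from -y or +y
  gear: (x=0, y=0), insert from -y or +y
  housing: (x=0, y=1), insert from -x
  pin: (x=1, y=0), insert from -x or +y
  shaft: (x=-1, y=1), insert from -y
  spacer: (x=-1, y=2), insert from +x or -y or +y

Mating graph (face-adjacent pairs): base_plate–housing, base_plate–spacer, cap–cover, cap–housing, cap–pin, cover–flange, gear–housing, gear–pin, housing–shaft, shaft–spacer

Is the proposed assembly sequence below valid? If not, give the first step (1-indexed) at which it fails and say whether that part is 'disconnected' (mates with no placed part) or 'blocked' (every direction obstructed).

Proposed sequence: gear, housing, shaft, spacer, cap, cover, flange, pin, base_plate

1. gear@(0, 0) [-y clear] — {gear}
2. housing@(0, 1) [-x clear] — {gear, housing}
3. shaft@(-1, 1) [-y clear] — {gear, housing, shaft}
4. spacer@(-1, 2) [+x clear] — {gear, housing, shaft, spacer}
5. cap@(1, 1) [+x clear] — {cap, gear, housing, shaft, spacer}
6. cover@(2, 1) [+x clear] — {cap, cover, gear, housing, shaft, spacer}
7. flange@(3, 1) [-y clear] — {cap, cover, flange, gear, housing, shaft, spacer}
8. pin@(1, 0) — -x/+y all obstructed ⇒ blocked

Invalid at step 8 (blocked)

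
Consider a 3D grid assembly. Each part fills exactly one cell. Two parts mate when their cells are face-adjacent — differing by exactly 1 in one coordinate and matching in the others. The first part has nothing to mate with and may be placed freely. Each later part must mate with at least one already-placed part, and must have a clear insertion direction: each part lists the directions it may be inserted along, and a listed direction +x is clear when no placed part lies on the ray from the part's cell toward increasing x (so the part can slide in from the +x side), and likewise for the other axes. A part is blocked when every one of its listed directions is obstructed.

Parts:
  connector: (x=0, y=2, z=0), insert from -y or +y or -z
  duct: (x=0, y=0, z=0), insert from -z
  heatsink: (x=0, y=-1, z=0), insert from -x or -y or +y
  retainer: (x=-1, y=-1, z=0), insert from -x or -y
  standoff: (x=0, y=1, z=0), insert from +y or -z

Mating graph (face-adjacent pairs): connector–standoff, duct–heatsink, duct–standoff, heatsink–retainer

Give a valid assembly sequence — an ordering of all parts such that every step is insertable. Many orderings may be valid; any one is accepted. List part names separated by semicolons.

standoff; duct; heatsink; retainer; connector

1. standoff@(0, 1, 0) [+y clear] — {standoff}
2. duct@(0, 0, 0) [-z clear] — {duct, standoff}
3. heatsink@(0, -1, 0) [-x clear] — {duct, heatsink, standoff}
4. retainer@(-1, -1, 0) [-x clear] — {duct, heatsink, retainer, standoff}
5. connector@(0, 2, 0) [+y clear] — {connector, duct, heatsink, retainer, standoff}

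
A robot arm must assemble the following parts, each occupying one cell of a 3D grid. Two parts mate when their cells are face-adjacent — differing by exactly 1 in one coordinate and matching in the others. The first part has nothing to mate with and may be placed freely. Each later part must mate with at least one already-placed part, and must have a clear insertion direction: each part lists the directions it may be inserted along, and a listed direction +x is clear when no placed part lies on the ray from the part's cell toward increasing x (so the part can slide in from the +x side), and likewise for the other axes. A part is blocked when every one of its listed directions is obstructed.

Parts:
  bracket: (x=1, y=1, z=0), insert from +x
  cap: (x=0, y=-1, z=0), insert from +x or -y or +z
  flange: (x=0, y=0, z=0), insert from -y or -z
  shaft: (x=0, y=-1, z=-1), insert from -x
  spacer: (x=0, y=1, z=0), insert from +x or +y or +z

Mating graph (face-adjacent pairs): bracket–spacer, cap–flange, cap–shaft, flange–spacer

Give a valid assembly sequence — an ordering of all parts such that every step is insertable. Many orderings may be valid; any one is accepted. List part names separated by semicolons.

1. bracket@(1, 1, 0) [+x clear] — {bracket}
2. spacer@(0, 1, 0) [+y clear] — {bracket, spacer}
3. flange@(0, 0, 0) [-y clear] — {bracket, flange, spacer}
4. cap@(0, -1, 0) [+x clear] — {bracket, cap, flange, spacer}
5. shaft@(0, -1, -1) [-x clear] — {bracket, cap, flange, shaft, spacer}

bracket; spacer; flange; cap; shaft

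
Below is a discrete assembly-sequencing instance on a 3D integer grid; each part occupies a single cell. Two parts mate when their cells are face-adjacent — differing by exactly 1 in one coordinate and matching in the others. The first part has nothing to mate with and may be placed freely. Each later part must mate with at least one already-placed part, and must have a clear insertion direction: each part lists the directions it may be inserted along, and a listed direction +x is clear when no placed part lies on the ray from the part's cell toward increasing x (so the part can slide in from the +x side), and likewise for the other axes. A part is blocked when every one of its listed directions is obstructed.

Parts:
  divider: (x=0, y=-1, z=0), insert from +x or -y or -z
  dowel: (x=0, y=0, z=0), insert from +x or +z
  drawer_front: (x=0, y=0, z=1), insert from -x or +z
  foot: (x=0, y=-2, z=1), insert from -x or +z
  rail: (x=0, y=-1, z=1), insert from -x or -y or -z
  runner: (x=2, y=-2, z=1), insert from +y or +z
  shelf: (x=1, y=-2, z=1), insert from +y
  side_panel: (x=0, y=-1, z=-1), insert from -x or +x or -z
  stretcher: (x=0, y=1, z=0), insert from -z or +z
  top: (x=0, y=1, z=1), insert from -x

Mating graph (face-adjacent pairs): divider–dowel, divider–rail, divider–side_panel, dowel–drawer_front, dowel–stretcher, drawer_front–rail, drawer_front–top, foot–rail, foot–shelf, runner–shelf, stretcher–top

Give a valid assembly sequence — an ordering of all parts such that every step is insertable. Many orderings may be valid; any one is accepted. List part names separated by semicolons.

shelf; foot; runner; rail; drawer_front; top; divider; side_panel; stretcher; dowel

1. shelf@(1, -2, 1) [+y clear] — {shelf}
2. foot@(0, -2, 1) [-x clear] — {foot, shelf}
3. runner@(2, -2, 1) [+y clear] — {foot, runner, shelf}
4. rail@(0, -1, 1) [-x clear] — {foot, rail, runner, shelf}
5. drawer_front@(0, 0, 1) [-x clear] — {drawer_front, foot, rail, runner, shelf}
6. top@(0, 1, 1) [-x clear] — {drawer_front, foot, rail, runner, shelf, top}
7. divider@(0, -1, 0) [+x clear] — {divider, drawer_front, foot, rail, runner, shelf, top}
8. side_panel@(0, -1, -1) [-x clear] — {divider, drawer_front, foot, rail, runner, shelf, side_panel, top}
9. stretcher@(0, 1, 0) [-z clear] — {divider, drawer_front, foot, rail, runner, shelf, side_panel, stretcher, top}
10. dowel@(0, 0, 0) [+x clear] — {divider, dowel, drawer_front, foot, rail, runner, shelf, side_panel, stretcher, top}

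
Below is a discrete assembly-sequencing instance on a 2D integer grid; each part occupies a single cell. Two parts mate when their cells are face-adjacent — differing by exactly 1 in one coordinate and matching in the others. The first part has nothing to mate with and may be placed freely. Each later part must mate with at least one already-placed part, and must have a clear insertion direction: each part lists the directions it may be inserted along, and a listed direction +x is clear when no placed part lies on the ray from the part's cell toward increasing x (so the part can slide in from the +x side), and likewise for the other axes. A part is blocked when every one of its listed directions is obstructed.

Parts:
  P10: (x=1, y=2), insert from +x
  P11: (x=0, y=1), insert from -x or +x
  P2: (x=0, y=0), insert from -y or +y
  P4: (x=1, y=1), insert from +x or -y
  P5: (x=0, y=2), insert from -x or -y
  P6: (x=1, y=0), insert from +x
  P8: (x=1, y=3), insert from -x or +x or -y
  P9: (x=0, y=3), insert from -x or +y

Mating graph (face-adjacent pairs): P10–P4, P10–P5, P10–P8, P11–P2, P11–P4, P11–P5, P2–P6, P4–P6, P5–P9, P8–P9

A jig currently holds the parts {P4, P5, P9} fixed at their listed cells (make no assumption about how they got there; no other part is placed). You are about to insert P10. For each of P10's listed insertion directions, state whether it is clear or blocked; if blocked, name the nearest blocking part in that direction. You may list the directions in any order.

+x: ray from P10(1, 2) has no placed part ⇒ clear

+x: clear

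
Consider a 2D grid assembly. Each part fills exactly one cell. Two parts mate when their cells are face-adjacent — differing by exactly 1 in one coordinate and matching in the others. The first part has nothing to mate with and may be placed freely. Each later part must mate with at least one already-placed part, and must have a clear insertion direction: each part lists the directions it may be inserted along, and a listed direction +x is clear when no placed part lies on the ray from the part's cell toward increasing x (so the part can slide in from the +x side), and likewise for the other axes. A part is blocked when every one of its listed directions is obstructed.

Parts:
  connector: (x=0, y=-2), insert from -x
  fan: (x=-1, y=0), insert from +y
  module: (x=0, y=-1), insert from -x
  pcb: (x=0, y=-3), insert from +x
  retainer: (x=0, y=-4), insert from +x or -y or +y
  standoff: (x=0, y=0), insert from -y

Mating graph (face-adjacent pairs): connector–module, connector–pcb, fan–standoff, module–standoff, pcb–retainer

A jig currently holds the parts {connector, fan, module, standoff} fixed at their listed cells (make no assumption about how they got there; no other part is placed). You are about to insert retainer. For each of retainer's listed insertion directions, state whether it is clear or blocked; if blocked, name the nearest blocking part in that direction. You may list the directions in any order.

+x: clear; +y: blocked by connector; -y: clear

+x: ray from retainer(0, -4) has no placed part ⇒ clear
-y: ray from retainer(0, -4) has no placed part ⇒ clear
+y: nearest on ray is connector@(0, -2) ⇒ blocked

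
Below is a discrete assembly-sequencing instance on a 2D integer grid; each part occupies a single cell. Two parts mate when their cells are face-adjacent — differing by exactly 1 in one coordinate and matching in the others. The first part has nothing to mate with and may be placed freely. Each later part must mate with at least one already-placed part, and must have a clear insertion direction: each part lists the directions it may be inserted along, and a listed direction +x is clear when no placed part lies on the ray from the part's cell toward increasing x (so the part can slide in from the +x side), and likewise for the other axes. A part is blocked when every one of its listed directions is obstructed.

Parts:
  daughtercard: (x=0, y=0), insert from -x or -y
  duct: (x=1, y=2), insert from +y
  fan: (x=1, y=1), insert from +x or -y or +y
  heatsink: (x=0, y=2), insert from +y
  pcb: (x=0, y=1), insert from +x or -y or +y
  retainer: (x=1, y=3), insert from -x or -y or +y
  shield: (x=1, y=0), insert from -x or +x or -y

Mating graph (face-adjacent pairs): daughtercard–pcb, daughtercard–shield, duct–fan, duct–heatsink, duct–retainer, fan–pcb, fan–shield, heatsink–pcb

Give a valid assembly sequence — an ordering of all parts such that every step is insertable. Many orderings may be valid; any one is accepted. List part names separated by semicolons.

duct; retainer; fan; shield; pcb; daughtercard; heatsink

1. duct@(1, 2) [+y clear] — {duct}
2. retainer@(1, 3) [-x clear] — {duct, retainer}
3. fan@(1, 1) [+x clear] — {duct, fan, retainer}
4. shield@(1, 0) [-x clear] — {duct, fan, retainer, shield}
5. pcb@(0, 1) [-y clear] — {duct, fan, pcb, retainer, shield}
6. daughtercard@(0, 0) [-x clear] — {daughtercard, duct, fan, pcb, retainer, shield}
7. heatsink@(0, 2) [+y clear] — {daughtercard, duct, fan, heatsink, pcb, retainer, shield}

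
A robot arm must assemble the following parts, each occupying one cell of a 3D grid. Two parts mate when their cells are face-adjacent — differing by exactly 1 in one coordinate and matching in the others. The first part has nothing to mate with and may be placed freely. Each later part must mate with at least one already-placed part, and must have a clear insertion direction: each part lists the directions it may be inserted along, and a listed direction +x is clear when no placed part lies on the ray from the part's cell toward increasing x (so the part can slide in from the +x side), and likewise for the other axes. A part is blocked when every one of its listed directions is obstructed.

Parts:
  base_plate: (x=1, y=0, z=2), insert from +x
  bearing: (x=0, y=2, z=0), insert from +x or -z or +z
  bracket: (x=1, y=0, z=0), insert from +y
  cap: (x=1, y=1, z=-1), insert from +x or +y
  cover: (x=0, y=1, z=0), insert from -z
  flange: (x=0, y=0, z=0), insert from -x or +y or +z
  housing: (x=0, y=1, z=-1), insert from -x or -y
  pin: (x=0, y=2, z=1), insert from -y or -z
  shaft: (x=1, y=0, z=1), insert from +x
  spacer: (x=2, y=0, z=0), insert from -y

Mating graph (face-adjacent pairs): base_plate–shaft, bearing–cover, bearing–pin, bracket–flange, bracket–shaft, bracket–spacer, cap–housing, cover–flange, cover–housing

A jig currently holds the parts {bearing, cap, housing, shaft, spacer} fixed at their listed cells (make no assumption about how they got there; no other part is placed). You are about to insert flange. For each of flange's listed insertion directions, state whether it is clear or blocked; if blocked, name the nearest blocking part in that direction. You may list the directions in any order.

+y: blocked by bearing; +z: clear; -x: clear

-x: ray from flange(0, 0, 0) has no placed part ⇒ clear
+y: nearest on ray is bearing@(0, 2, 0) ⇒ blocked
+z: ray from flange(0, 0, 0) has no placed part ⇒ clear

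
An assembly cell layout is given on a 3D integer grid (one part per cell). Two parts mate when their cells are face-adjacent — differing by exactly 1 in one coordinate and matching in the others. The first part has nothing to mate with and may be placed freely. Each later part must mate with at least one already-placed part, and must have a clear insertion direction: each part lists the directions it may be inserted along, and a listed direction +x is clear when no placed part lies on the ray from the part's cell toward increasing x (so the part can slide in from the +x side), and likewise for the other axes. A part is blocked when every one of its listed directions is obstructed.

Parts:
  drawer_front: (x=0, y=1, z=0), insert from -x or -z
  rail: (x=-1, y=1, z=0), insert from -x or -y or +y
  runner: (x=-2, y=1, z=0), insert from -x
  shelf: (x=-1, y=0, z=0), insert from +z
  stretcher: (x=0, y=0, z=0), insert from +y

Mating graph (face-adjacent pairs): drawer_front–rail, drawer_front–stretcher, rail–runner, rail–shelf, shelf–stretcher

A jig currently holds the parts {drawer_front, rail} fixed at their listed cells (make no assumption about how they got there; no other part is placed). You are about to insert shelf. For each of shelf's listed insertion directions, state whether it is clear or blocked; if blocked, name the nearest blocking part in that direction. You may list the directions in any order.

+z: clear

+z: ray from shelf(-1, 0, 0) has no placed part ⇒ clear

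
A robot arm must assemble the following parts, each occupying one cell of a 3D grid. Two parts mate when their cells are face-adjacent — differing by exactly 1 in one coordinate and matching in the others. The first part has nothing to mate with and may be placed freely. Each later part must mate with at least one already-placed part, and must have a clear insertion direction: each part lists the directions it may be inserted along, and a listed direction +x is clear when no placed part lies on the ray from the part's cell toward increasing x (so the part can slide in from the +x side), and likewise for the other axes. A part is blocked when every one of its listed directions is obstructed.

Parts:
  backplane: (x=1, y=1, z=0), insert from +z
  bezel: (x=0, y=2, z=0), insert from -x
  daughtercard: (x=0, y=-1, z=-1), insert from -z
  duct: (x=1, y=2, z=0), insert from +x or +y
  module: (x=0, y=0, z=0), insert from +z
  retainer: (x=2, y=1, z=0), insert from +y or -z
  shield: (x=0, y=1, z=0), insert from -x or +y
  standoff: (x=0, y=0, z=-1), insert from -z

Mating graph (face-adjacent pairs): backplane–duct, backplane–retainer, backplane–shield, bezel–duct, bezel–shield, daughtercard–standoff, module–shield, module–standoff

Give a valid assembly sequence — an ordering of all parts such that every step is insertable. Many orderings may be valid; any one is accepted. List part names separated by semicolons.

module; standoff; daughtercard; shield; bezel; backplane; retainer; duct

1. module@(0, 0, 0) [+z clear] — {module}
2. standoff@(0, 0, -1) [-z clear] — {module, standoff}
3. daughtercard@(0, -1, -1) [-z clear] — {daughtercard, module, standoff}
4. shield@(0, 1, 0) [-x clear] — {daughtercard, module, shield, standoff}
5. bezel@(0, 2, 0) [-x clear] — {bezel, daughtercard, module, shield, standoff}
6. backplane@(1, 1, 0) [+z clear] — {backplane, bezel, daughtercard, module, shield, standoff}
7. retainer@(2, 1, 0) [+y clear] — {backplane, bezel, daughtercard, module, retainer, shield, standoff}
8. duct@(1, 2, 0) [+x clear] — {backplane, bezel, daughtercard, duct, module, retainer, shield, standoff}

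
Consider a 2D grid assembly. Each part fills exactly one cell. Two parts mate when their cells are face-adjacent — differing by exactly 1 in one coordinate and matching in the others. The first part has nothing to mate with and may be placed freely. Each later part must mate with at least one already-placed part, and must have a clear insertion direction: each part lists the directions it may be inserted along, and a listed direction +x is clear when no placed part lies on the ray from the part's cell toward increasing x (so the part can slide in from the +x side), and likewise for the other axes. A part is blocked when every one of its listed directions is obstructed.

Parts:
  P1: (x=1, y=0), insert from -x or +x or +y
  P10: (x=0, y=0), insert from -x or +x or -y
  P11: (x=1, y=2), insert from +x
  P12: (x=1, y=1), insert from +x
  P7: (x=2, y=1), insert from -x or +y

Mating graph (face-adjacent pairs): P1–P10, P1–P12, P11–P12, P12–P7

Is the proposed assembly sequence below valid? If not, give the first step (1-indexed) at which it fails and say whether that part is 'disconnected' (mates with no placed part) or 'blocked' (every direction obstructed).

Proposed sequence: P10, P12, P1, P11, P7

Invalid at step 2 (disconnected)

1. P10@(0, 0) [-x clear] — {P10}
2. P12@(1, 1) — no placed neighbour ⇒ disconnected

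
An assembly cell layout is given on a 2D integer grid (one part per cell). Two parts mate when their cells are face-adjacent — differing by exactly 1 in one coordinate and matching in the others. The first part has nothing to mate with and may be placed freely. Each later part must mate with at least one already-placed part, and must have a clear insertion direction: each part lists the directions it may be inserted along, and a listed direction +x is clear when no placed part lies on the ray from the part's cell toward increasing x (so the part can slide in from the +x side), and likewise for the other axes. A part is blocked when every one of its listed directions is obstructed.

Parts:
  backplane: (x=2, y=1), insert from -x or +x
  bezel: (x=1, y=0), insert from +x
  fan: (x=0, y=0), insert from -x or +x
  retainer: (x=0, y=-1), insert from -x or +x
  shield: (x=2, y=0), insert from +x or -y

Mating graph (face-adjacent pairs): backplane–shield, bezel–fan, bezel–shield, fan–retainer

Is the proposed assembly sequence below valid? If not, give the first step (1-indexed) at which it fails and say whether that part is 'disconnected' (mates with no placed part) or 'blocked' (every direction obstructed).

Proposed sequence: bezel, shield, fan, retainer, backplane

Valid

1. bezel@(1, 0) [+x clear] — {bezel}
2. shield@(2, 0) [+x clear] — {bezel, shield}
3. fan@(0, 0) [-x clear] — {bezel, fan, shield}
4. retainer@(0, -1) [-x clear] — {bezel, fan, retainer, shield}
5. backplane@(2, 1) [-x clear] — {backplane, bezel, fan, retainer, shield}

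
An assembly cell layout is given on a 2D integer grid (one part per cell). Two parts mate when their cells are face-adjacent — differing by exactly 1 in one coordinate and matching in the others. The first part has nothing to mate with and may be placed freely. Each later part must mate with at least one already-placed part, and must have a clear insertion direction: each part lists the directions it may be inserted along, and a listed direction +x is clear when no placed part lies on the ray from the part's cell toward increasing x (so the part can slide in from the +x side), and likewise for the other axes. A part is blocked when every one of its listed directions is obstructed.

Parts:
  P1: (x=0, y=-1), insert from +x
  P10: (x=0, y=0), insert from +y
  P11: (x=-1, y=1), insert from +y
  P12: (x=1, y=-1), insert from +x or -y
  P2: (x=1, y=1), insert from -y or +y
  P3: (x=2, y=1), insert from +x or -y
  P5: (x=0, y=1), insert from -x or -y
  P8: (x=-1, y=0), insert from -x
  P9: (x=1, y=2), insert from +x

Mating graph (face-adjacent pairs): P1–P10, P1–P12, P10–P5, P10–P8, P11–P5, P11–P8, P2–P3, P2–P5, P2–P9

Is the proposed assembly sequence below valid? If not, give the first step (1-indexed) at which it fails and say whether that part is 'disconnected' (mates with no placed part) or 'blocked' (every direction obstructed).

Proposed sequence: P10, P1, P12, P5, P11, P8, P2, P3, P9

1. P10@(0, 0) [+y clear] — {P10}
2. P1@(0, -1) [+x clear] — {P1, P10}
3. P12@(1, -1) [+x clear] — {P1, P10, P12}
4. P5@(0, 1) [-x clear] — {P1, P10, P12, P5}
5. P11@(-1, 1) [+y clear] — {P1, P10, P11, P12, P5}
6. P8@(-1, 0) [-x clear] — {P1, P10, P11, P12, P5, P8}
7. P2@(1, 1) [+y clear] — {P1, P10, P11, P12, P2, P5, P8}
8. P3@(2, 1) [+x clear] — {P1, P10, P11, P12, P2, P3, P5, P8}
9. P9@(1, 2) [+x clear] — {P1, P10, P11, P12, P2, P3, P5, P8, P9}

Valid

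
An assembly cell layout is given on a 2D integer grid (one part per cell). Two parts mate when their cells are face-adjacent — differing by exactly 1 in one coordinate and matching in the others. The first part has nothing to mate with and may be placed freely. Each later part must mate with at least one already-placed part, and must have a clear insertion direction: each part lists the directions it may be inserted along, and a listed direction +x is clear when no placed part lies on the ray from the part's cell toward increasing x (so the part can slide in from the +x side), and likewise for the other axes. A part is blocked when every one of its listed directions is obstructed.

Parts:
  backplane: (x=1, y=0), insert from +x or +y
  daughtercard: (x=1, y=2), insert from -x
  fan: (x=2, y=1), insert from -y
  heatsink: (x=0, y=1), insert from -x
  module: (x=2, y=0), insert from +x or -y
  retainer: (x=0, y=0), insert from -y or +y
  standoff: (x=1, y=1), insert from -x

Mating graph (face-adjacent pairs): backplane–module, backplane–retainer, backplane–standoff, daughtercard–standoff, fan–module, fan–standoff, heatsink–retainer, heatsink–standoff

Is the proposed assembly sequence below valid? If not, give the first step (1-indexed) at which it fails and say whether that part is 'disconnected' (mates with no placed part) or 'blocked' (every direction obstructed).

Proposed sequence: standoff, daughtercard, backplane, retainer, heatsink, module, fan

1. standoff@(1, 1) [-x clear] — {standoff}
2. daughtercard@(1, 2) [-x clear] — {daughtercard, standoff}
3. backplane@(1, 0) [+x clear] — {backplane, daughtercard, standoff}
4. retainer@(0, 0) [-y clear] — {backplane, daughtercard, retainer, standoff}
5. heatsink@(0, 1) [-x clear] — {backplane, daughtercard, heatsink, retainer, standoff}
6. module@(2, 0) [+x clear] — {backplane, daughtercard, heatsink, module, retainer, standoff}
7. fan@(2, 1) — -y all obstructed ⇒ blocked

Invalid at step 7 (blocked)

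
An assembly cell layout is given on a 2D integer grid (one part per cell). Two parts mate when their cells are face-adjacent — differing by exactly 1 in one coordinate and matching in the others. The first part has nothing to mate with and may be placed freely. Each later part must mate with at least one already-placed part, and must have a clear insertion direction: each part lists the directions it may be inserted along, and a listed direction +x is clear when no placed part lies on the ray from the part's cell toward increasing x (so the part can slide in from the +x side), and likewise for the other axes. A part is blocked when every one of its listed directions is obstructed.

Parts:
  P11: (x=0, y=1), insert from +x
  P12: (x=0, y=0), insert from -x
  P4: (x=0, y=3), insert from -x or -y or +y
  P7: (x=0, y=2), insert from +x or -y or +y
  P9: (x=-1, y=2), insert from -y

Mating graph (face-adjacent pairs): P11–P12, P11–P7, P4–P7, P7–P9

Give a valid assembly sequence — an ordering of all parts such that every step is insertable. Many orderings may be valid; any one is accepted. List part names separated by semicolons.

1. P12@(0, 0) [-x clear] — {P12}
2. P11@(0, 1) [+x clear] — {P11, P12}
3. P7@(0, 2) [+x clear] — {P11, P12, P7}
4. P4@(0, 3) [-x clear] — {P11, P12, P4, P7}
5. P9@(-1, 2) [-y clear] — {P11, P12, P4, P7, P9}

P12; P11; P7; P4; P9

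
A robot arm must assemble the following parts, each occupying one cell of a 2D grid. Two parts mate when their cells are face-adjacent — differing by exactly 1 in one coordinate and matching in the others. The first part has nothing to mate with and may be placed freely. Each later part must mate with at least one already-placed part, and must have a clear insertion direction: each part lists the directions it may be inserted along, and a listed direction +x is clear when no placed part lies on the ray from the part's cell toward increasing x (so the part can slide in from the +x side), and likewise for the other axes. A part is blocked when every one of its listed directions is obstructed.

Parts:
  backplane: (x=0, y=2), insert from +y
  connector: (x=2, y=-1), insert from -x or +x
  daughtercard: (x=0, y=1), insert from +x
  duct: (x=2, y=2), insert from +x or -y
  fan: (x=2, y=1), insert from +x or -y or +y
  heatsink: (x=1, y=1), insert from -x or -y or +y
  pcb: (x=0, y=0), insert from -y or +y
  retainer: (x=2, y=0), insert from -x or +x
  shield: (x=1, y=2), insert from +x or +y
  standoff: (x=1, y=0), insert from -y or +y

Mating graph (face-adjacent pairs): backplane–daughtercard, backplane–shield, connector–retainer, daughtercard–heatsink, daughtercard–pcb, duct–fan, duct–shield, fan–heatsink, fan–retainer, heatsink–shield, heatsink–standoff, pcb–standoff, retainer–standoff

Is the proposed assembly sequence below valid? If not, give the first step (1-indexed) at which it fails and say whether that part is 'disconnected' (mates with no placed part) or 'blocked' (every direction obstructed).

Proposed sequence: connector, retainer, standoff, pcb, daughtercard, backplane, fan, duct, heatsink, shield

Valid

1. connector@(2, -1) [-x clear] — {connector}
2. retainer@(2, 0) [-x clear] — {connector, retainer}
3. standoff@(1, 0) [-y clear] — {connector, retainer, standoff}
4. pcb@(0, 0) [-y clear] — {connector, pcb, retainer, standoff}
5. daughtercard@(0, 1) [+x clear] — {connector, daughtercard, pcb, retainer, standoff}
6. backplane@(0, 2) [+y clear] — {backplane, connector, daughtercard, pcb, retainer, standoff}
7. fan@(2, 1) [+x clear] — {backplane, connector, daughtercard, fan, pcb, retainer, standoff}
8. duct@(2, 2) [+x clear] — {backplane, connector, daughtercard, duct, fan, pcb, retainer, standoff}
9. heatsink@(1, 1) [+y clear] — {backplane, connector, daughtercard, duct, fan, heatsink, pcb, retainer, standoff}
10. shield@(1, 2) [+y clear] — {backplane, connector, daughtercard, duct, fan, heatsink, pcb, retainer, shield, standoff}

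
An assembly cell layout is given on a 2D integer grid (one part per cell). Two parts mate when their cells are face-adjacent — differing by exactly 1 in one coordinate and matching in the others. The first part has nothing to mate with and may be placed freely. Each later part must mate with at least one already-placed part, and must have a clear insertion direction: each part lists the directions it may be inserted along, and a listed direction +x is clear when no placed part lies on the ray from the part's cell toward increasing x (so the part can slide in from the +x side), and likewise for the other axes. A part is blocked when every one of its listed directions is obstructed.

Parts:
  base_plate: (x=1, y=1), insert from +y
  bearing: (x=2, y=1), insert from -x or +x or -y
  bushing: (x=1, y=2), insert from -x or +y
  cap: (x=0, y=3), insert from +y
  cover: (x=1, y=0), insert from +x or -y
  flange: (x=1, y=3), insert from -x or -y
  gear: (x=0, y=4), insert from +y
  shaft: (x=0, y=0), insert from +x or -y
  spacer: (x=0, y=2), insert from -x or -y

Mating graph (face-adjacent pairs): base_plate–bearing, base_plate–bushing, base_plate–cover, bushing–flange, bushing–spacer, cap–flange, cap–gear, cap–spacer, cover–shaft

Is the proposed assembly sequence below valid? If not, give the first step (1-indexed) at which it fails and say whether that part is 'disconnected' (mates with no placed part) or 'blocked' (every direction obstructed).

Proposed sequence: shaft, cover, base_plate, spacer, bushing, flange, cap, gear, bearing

Invalid at step 4 (disconnected)

1. shaft@(0, 0) [+x clear] — {shaft}
2. cover@(1, 0) [+x clear] — {cover, shaft}
3. base_plate@(1, 1) [+y clear] — {base_plate, cover, shaft}
4. spacer@(0, 2) — no placed neighbour ⇒ disconnected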